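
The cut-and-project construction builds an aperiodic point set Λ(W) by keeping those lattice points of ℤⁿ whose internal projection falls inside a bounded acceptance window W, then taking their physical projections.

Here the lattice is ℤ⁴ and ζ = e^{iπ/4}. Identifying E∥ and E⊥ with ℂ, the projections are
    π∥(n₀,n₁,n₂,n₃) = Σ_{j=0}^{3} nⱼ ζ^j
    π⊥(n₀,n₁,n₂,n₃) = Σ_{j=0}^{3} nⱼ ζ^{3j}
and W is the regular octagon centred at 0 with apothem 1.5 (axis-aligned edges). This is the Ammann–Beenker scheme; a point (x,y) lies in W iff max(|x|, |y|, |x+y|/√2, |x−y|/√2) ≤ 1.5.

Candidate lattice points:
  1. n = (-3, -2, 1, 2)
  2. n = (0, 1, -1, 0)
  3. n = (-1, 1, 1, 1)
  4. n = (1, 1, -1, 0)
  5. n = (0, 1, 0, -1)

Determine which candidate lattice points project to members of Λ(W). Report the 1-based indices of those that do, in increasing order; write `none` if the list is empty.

1, 3, 5

π⊥(n) = n₀ + n₁ζ³ + n₂ζ⁶ + n₃ζ⁹ where ζ = e^{iπ/4}.
candidate 1: n = (-3, -2, 1, 2) → π⊥ ≈ (-0.1716, -1.0000); max(|x|,|y|,|x±y|/√2) = 1.0000 ≤ 1.5 ⇒ ∈ W
candidate 2: n = (0, 1, -1, 0) → π⊥ ≈ (-0.7071, +1.7071); max(|x|,|y|,|x±y|/√2) = 1.7071 > 1.5 ⇒ ∉ W
candidate 3: n = (-1, 1, 1, 1) → π⊥ ≈ (-1.0000, +0.4142); max(|x|,|y|,|x±y|/√2) = 1.0000 ≤ 1.5 ⇒ ∈ W
candidate 4: n = (1, 1, -1, 0) → π⊥ ≈ (+0.2929, +1.7071); max(|x|,|y|,|x±y|/√2) = 1.7071 > 1.5 ⇒ ∉ W
candidate 5: n = (0, 1, 0, -1) → π⊥ ≈ (-1.4142, +0.0000); max(|x|,|y|,|x±y|/√2) = 1.4142 ≤ 1.5 ⇒ ∈ W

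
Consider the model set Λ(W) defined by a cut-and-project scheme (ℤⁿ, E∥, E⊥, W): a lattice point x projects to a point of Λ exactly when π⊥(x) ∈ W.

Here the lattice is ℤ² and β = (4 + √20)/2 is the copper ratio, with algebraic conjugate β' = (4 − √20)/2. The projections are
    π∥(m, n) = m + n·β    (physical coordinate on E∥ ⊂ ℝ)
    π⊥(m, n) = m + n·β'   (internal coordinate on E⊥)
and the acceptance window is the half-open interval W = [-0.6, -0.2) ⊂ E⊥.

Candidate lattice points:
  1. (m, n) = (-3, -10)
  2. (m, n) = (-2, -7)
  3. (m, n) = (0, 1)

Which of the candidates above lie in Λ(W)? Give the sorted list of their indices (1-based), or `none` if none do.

Numerically β ≈ 4.2361 and β' = −1/β ≈ -0.2361.
candidate 1: (m,n)=(-3,-10) → π∥ = -3-10·β ≈ -45.3607, π⊥ = -3-10·β' ≈ -0.6393 ∉ [-0.6, -0.2) ⇒ out
candidate 2: (m,n)=(-2,-7) → π∥ = -2-7·β ≈ -31.6525, π⊥ = -2-7·β' ≈ -0.3475 ∈ [-0.6, -0.2) ⇒ IN Λ
candidate 3: (m,n)=(0,1) → π∥ = 0+1·β ≈ 4.2361, π⊥ = 0+1·β' ≈ -0.2361 ∈ [-0.6, -0.2) ⇒ IN Λ

2, 3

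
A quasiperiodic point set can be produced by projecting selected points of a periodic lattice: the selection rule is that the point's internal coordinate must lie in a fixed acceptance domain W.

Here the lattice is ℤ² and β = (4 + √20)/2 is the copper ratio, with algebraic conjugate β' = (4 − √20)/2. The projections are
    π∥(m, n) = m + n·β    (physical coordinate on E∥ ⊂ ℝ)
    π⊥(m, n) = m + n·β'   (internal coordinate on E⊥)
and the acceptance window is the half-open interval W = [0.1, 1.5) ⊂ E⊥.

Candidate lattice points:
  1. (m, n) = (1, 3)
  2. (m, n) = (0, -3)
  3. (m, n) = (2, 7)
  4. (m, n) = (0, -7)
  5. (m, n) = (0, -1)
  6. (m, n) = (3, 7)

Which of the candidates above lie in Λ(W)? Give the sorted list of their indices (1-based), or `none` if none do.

Numerically β ≈ 4.2361 and β' = −1/β ≈ -0.2361.
[1] lift (1,3): star map gives 0.2918; window check 0.1 ≤ 0.2918 < 1.5 is true → IN Λ
[2] lift (0,-3): star map gives 0.7082; window check 0.1 ≤ 0.7082 < 1.5 is true → IN Λ
[3] lift (2,7): star map gives 0.3475; window check 0.1 ≤ 0.3475 < 1.5 is true → IN Λ
[4] lift (0,-7): star map gives 1.6525; window check 0.1 ≤ 1.6525 < 1.5 is false → out
[5] lift (0,-1): star map gives 0.2361; window check 0.1 ≤ 0.2361 < 1.5 is true → IN Λ
[6] lift (3,7): star map gives 1.3475; window check 0.1 ≤ 1.3475 < 1.5 is true → IN Λ

1, 2, 3, 5, 6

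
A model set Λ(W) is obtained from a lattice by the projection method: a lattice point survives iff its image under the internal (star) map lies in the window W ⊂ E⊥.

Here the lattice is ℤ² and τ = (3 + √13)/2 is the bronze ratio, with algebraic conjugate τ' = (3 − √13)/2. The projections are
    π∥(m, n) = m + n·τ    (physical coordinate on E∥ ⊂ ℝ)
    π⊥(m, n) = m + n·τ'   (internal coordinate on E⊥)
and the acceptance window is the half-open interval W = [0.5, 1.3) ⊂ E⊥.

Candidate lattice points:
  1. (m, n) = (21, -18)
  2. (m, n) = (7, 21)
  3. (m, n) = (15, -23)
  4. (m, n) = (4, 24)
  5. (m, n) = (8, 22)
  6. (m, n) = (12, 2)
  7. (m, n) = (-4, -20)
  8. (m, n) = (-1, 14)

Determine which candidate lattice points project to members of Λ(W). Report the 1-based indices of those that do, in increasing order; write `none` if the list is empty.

τ' = (3−√13)/2 ≈ -0.3028.
candidate 1: (m,n)=(21,-18) → π∥ = 21-18·τ ≈ -38.4500, π⊥ = 21-18·τ' ≈ 26.4500 ∉ [0.5, 1.3) ⇒ out
candidate 2: (m,n)=(7,21) → π∥ = 7+21·τ ≈ 76.3583, π⊥ = 7+21·τ' ≈ 0.6417 ∈ [0.5, 1.3) ⇒ IN Λ
candidate 3: (m,n)=(15,-23) → π∥ = 15-23·τ ≈ -60.9638, π⊥ = 15-23·τ' ≈ 21.9638 ∉ [0.5, 1.3) ⇒ out
candidate 4: (m,n)=(4,24) → π∥ = 4+24·τ ≈ 83.2666, π⊥ = 4+24·τ' ≈ -3.2666 ∉ [0.5, 1.3) ⇒ out
candidate 5: (m,n)=(8,22) → π∥ = 8+22·τ ≈ 80.6611, π⊥ = 8+22·τ' ≈ 1.3389 ∉ [0.5, 1.3) ⇒ out
candidate 6: (m,n)=(12,2) → π∥ = 12+2·τ ≈ 18.6056, π⊥ = 12+2·τ' ≈ 11.3944 ∉ [0.5, 1.3) ⇒ out
candidate 7: (m,n)=(-4,-20) → π∥ = -4-20·τ ≈ -70.0555, π⊥ = -4-20·τ' ≈ 2.0555 ∉ [0.5, 1.3) ⇒ out
candidate 8: (m,n)=(-1,14) → π∥ = -1+14·τ ≈ 45.2389, π⊥ = -1+14·τ' ≈ -5.2389 ∉ [0.5, 1.3) ⇒ out

2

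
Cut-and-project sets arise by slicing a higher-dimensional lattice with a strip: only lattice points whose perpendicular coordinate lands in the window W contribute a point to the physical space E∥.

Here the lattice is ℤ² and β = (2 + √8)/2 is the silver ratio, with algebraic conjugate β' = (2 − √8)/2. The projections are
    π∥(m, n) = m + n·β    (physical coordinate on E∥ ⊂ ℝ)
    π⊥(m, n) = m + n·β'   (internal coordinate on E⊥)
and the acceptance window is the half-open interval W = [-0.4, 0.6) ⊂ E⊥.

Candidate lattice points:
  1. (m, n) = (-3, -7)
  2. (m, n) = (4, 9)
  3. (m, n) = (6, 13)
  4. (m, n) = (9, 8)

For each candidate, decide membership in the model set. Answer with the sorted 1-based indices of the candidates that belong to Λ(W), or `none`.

Numerically β ≈ 2.41421 and β' = −1/β ≈ -0.41421.
candidate 1: (m,n)=(-3,-7) → π∥ = -3-7·β ≈ -19.89949, π⊥ = -3-7·β' ≈ -0.10051 ∈ [-0.4, 0.6) ⇒ IN Λ
candidate 2: (m,n)=(4,9) → π∥ = 4+9·β ≈ 25.72792, π⊥ = 4+9·β' ≈ 0.27208 ∈ [-0.4, 0.6) ⇒ IN Λ
candidate 3: (m,n)=(6,13) → π∥ = 6+13·β ≈ 37.38478, π⊥ = 6+13·β' ≈ 0.61522 ∉ [-0.4, 0.6) ⇒ out
candidate 4: (m,n)=(9,8) → π∥ = 9+8·β ≈ 28.31371, π⊥ = 9+8·β' ≈ 5.68629 ∉ [-0.4, 0.6) ⇒ out

1, 2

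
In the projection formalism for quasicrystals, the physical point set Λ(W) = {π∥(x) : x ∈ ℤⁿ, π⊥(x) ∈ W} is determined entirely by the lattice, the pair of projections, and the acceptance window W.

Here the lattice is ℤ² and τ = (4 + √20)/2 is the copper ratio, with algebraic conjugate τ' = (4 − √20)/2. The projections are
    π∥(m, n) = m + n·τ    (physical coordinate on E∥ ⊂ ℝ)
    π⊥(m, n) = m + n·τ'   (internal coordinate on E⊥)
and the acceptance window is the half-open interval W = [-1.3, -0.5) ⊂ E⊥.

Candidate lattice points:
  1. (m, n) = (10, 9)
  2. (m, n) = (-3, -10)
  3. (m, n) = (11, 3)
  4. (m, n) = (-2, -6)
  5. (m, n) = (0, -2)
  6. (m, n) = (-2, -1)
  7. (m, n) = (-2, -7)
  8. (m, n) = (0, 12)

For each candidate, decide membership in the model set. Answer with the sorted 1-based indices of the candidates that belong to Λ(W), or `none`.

τ' = (4−√20)/2 ≈ -0.23607.
candidate 1: (m,n)=(10,9) → π∥ = 10+9·τ ≈ 48.12461, π⊥ = 10+9·τ' ≈ 7.87539 ∉ [-1.3, -0.5) ⇒ out
candidate 2: (m,n)=(-3,-10) → π∥ = -3-10·τ ≈ -45.36068, π⊥ = -3-10·τ' ≈ -0.63932 ∈ [-1.3, -0.5) ⇒ IN Λ
candidate 3: (m,n)=(11,3) → π∥ = 11+3·τ ≈ 23.70820, π⊥ = 11+3·τ' ≈ 10.29180 ∉ [-1.3, -0.5) ⇒ out
candidate 4: (m,n)=(-2,-6) → π∥ = -2-6·τ ≈ -27.41641, π⊥ = -2-6·τ' ≈ -0.58359 ∈ [-1.3, -0.5) ⇒ IN Λ
candidate 5: (m,n)=(0,-2) → π∥ = 0-2·τ ≈ -8.47214, π⊥ = 0-2·τ' ≈ 0.47214 ∉ [-1.3, -0.5) ⇒ out
candidate 6: (m,n)=(-2,-1) → π∥ = -2-1·τ ≈ -6.23607, π⊥ = -2-1·τ' ≈ -1.76393 ∉ [-1.3, -0.5) ⇒ out
candidate 7: (m,n)=(-2,-7) → π∥ = -2-7·τ ≈ -31.65248, π⊥ = -2-7·τ' ≈ -0.34752 ∉ [-1.3, -0.5) ⇒ out
candidate 8: (m,n)=(0,12) → π∥ = 0+12·τ ≈ 50.83282, π⊥ = 0+12·τ' ≈ -2.83282 ∉ [-1.3, -0.5) ⇒ out

2, 4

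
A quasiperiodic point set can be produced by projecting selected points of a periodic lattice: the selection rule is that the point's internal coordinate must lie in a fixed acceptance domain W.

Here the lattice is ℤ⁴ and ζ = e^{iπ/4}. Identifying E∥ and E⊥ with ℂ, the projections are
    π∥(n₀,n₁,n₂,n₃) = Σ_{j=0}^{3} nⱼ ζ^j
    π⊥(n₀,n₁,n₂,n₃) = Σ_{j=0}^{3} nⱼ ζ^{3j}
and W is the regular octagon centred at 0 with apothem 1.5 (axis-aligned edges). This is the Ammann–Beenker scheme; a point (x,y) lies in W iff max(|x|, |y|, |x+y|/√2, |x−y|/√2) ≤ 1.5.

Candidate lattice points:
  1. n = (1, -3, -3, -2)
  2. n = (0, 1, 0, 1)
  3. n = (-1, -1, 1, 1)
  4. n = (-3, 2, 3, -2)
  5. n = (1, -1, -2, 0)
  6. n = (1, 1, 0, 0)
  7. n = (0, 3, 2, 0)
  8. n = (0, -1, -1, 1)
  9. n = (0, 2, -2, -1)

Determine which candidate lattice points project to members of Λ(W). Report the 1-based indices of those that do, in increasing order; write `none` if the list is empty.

2, 3, 6

With ζ = e^{iπ/4} the internal vectors are ζ^0,ζ^3,ζ^6,ζ^9.
candidate 1: n = (1, -3, -3, -2) → π⊥ ≈ (+1.707107, -0.535534); max(|x|,|y|,|x±y|/√2) = 1.707107 > 1.5 ⇒ ∉ W
candidate 2: n = (0, 1, 0, 1) → π⊥ ≈ (+0.000000, +1.414214); max(|x|,|y|,|x±y|/√2) = 1.414214 ≤ 1.5 ⇒ ∈ W
candidate 3: n = (-1, -1, 1, 1) → π⊥ ≈ (+0.414214, -1.000000); max(|x|,|y|,|x±y|/√2) = 1.000000 ≤ 1.5 ⇒ ∈ W
candidate 4: n = (-3, 2, 3, -2) → π⊥ ≈ (-5.828427, -3.000000); max(|x|,|y|,|x±y|/√2) = 6.242641 > 1.5 ⇒ ∉ W
candidate 5: n = (1, -1, -2, 0) → π⊥ ≈ (+1.707107, +1.292893); max(|x|,|y|,|x±y|/√2) = 2.121320 > 1.5 ⇒ ∉ W
candidate 6: n = (1, 1, 0, 0) → π⊥ ≈ (+0.292893, +0.707107); max(|x|,|y|,|x±y|/√2) = 0.707107 ≤ 1.5 ⇒ ∈ W
candidate 7: n = (0, 3, 2, 0) → π⊥ ≈ (-2.121320, +0.121320); max(|x|,|y|,|x±y|/√2) = 2.121320 > 1.5 ⇒ ∉ W
candidate 8: n = (0, -1, -1, 1) → π⊥ ≈ (+1.414214, +1.000000); max(|x|,|y|,|x±y|/√2) = 1.707107 > 1.5 ⇒ ∉ W
candidate 9: n = (0, 2, -2, -1) → π⊥ ≈ (-2.121320, +2.707107); max(|x|,|y|,|x±y|/√2) = 3.414214 > 1.5 ⇒ ∉ W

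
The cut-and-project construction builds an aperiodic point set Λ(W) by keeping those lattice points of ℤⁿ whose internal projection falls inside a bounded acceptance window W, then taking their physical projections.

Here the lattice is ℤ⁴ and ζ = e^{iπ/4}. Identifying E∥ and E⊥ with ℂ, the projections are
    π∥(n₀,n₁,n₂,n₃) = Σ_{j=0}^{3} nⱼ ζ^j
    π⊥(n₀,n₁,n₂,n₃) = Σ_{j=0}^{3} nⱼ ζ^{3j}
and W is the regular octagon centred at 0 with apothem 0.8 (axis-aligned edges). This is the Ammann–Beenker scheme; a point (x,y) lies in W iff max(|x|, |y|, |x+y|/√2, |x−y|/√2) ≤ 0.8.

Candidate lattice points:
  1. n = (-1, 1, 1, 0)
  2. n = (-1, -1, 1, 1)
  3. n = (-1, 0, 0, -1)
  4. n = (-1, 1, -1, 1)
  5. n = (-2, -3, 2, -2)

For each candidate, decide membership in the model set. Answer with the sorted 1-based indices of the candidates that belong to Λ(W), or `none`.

Internal map: ζ^{3j} for j=0..3 gives (1,0), (−√2/2,√2/2), (0,−1), (√2/2,√2/2).
#1 (-1, 1, 1, 0): internal (-1.7071, -0.2929); octagon support 1.7071 vs apothem 0.8 → ∉ W
#2 (-1, -1, 1, 1): internal (0.4142, -1.0000); octagon support 1.0000 vs apothem 0.8 → ∉ W
#3 (-1, 0, 0, -1): internal (-1.7071, -0.7071); octagon support 1.7071 vs apothem 0.8 → ∉ W
#4 (-1, 1, -1, 1): internal (-1.0000, 2.4142); octagon support 2.4142 vs apothem 0.8 → ∉ W
#5 (-2, -3, 2, -2): internal (-1.2929, -5.5355); octagon support 5.5355 vs apothem 0.8 → ∉ W

none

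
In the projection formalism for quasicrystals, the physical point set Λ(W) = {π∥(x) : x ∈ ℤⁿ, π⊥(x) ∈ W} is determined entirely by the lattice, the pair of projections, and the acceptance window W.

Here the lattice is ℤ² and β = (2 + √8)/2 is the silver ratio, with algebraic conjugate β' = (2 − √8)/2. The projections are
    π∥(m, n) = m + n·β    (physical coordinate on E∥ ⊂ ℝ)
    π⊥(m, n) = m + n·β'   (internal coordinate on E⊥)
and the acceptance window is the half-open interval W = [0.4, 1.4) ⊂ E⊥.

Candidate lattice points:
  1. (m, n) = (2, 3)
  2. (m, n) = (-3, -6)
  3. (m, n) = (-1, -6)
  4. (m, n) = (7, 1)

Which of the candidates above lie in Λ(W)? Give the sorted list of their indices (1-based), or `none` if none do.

Numerically β ≈ 2.414214 and β' = −1/β ≈ -0.414214.
candidate 1: (m,n)=(2,3) → π∥ = 2+3·β ≈ 9.242641, π⊥ = 2+3·β' ≈ 0.757359 ∈ [0.4, 1.4) ⇒ IN Λ
candidate 2: (m,n)=(-3,-6) → π∥ = -3-6·β ≈ -17.485281, π⊥ = -3-6·β' ≈ -0.514719 ∉ [0.4, 1.4) ⇒ out
candidate 3: (m,n)=(-1,-6) → π∥ = -1-6·β ≈ -15.485281, π⊥ = -1-6·β' ≈ 1.485281 ∉ [0.4, 1.4) ⇒ out
candidate 4: (m,n)=(7,1) → π∥ = 7+1·β ≈ 9.414214, π⊥ = 7+1·β' ≈ 6.585786 ∉ [0.4, 1.4) ⇒ out

1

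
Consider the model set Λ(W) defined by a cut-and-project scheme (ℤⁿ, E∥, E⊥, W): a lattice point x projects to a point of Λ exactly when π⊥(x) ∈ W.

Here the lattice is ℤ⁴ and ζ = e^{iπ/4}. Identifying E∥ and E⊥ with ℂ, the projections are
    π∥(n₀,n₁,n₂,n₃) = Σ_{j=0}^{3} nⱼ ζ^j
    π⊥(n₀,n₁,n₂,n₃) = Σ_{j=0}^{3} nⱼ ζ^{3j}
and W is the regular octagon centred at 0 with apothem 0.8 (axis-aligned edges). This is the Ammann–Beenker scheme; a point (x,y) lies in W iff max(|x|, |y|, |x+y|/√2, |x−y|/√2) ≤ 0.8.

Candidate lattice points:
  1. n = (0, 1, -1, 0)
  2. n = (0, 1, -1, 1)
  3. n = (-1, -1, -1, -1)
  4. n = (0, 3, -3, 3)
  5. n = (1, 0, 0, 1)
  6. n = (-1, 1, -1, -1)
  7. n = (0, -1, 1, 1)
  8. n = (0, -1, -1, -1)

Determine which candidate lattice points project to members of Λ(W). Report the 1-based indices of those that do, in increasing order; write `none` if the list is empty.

8

Internal map: ζ^{3j} for j=0..3 gives (1,0), (−√2/2,√2/2), (0,−1), (√2/2,√2/2).
#1 (0, 1, -1, 0): internal (-0.7071, 1.7071); octagon support 1.7071 vs apothem 0.8 → ∉ W
#2 (0, 1, -1, 1): internal (0.0000, 2.4142); octagon support 2.4142 vs apothem 0.8 → ∉ W
#3 (-1, -1, -1, -1): internal (-1.0000, -0.4142); octagon support 1.0000 vs apothem 0.8 → ∉ W
#4 (0, 3, -3, 3): internal (0.0000, 7.2426); octagon support 7.2426 vs apothem 0.8 → ∉ W
#5 (1, 0, 0, 1): internal (1.7071, 0.7071); octagon support 1.7071 vs apothem 0.8 → ∉ W
#6 (-1, 1, -1, -1): internal (-2.4142, 1.0000); octagon support 2.4142 vs apothem 0.8 → ∉ W
#7 (0, -1, 1, 1): internal (1.4142, -1.0000); octagon support 1.7071 vs apothem 0.8 → ∉ W
#8 (0, -1, -1, -1): internal (0.0000, -0.4142); octagon support 0.4142 vs apothem 0.8 → ∈ W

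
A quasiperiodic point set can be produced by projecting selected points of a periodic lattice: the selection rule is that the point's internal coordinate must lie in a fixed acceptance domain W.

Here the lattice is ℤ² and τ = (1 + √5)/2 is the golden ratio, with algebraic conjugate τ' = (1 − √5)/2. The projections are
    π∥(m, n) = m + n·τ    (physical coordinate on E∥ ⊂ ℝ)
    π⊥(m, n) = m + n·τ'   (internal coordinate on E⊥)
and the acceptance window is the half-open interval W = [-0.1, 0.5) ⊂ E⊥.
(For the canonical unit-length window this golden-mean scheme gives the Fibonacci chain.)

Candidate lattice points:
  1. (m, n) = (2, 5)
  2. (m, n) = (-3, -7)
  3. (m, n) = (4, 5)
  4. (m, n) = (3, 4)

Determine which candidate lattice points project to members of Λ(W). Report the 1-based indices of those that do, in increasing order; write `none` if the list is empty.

Compute τ' = (1−√5)/2 = -0.618034, so π⊥(m,n) = m -0.618034·n.
[1] lift (2,5): star map gives -1.090170; window check -0.1 ≤ -1.090170 < 0.5 is false → out
[2] lift (-3,-7): star map gives 1.326238; window check -0.1 ≤ 1.326238 < 0.5 is false → out
[3] lift (4,5): star map gives 0.909830; window check -0.1 ≤ 0.909830 < 0.5 is false → out
[4] lift (3,4): star map gives 0.527864; window check -0.1 ≤ 0.527864 < 0.5 is false → out

none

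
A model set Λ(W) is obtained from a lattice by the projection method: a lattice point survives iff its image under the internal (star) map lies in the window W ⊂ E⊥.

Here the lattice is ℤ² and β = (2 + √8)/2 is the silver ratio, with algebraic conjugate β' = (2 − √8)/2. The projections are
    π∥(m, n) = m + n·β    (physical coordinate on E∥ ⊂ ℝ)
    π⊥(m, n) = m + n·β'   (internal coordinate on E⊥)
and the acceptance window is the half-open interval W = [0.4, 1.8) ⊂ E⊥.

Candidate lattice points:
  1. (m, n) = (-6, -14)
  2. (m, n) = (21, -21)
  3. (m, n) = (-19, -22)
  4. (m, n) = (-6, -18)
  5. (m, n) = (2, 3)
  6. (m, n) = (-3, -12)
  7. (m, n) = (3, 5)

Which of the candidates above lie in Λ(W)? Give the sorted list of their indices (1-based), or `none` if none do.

4, 5, 7

Compute β' = (2−√8)/2 = -0.414214, so π⊥(m,n) = m -0.414214·n.
#1 (-6,-14): internal coord -6 + (-14)·β' = -0.201010; -0.201010 ∉ [0.4, 1.8) → out
#2 (21,-21): internal coord 21 + (-21)·β' = +29.698485; +29.698485 ∉ [0.4, 1.8) → out
#3 (-19,-22): internal coord -19 + (-22)·β' = -9.887302; -9.887302 ∉ [0.4, 1.8) → out
#4 (-6,-18): internal coord -6 + (-18)·β' = +1.455844; +1.455844 ∈ [0.4, 1.8) → IN Λ
#5 (2,3): internal coord 2 + (3)·β' = +0.757359; +0.757359 ∈ [0.4, 1.8) → IN Λ
#6 (-3,-12): internal coord -3 + (-12)·β' = +1.970563; +1.970563 ∉ [0.4, 1.8) → out
#7 (3,5): internal coord 3 + (5)·β' = +0.928932; +0.928932 ∈ [0.4, 1.8) → IN Λ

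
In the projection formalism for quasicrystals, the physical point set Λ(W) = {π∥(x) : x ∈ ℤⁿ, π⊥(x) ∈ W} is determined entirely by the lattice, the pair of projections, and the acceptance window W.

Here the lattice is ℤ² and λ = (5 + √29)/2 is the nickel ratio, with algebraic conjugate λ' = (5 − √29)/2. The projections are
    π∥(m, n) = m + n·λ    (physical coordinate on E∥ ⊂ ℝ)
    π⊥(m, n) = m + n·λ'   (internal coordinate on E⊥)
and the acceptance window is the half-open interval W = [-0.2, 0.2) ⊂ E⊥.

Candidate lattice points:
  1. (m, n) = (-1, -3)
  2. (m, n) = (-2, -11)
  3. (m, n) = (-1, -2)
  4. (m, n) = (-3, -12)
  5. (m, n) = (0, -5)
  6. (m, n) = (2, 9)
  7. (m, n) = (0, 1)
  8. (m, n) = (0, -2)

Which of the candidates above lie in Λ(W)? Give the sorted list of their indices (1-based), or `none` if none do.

2, 7

λ' = (5−√29)/2 ≈ -0.19258.
#1 (-1,-3): internal coord -1 + (-3)·λ' = -0.42225; -0.42225 ∉ [-0.2, 0.2) → out
#2 (-2,-11): internal coord -2 + (-11)·λ' = +0.11841; +0.11841 ∈ [-0.2, 0.2) → IN Λ
#3 (-1,-2): internal coord -1 + (-2)·λ' = -0.61484; -0.61484 ∉ [-0.2, 0.2) → out
#4 (-3,-12): internal coord -3 + (-12)·λ' = -0.68901; -0.68901 ∉ [-0.2, 0.2) → out
#5 (0,-5): internal coord 0 + (-5)·λ' = +0.96291; +0.96291 ∉ [-0.2, 0.2) → out
#6 (2,9): internal coord 2 + (9)·λ' = +0.26676; +0.26676 ∉ [-0.2, 0.2) → out
#7 (0,1): internal coord 0 + (1)·λ' = -0.19258; -0.19258 ∈ [-0.2, 0.2) → IN Λ
#8 (0,-2): internal coord 0 + (-2)·λ' = +0.38516; +0.38516 ∉ [-0.2, 0.2) → out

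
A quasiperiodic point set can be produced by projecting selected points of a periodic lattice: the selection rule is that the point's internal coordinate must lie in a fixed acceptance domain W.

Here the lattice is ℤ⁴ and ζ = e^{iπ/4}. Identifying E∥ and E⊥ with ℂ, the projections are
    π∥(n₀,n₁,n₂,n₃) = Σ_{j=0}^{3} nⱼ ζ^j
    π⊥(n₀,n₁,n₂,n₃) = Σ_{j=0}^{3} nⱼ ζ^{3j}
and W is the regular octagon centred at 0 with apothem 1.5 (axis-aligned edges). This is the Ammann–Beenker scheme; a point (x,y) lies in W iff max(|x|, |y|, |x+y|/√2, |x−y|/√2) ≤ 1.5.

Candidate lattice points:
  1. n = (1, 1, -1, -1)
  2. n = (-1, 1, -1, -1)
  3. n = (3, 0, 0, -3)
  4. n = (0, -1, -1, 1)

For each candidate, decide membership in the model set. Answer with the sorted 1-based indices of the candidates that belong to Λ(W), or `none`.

1

π⊥(n) = n₀ + n₁ζ³ + n₂ζ⁶ + n₃ζ⁹ where ζ = e^{iπ/4}.
candidate 1: n = (1, 1, -1, -1) → π⊥ ≈ (-0.41421, +1.00000); max(|x|,|y|,|x±y|/√2) = 1.00000 ≤ 1.5 ⇒ ∈ W
candidate 2: n = (-1, 1, -1, -1) → π⊥ ≈ (-2.41421, +1.00000); max(|x|,|y|,|x±y|/√2) = 2.41421 > 1.5 ⇒ ∉ W
candidate 3: n = (3, 0, 0, -3) → π⊥ ≈ (+0.87868, -2.12132); max(|x|,|y|,|x±y|/√2) = 2.12132 > 1.5 ⇒ ∉ W
candidate 4: n = (0, -1, -1, 1) → π⊥ ≈ (+1.41421, +1.00000); max(|x|,|y|,|x±y|/√2) = 1.70711 > 1.5 ⇒ ∉ W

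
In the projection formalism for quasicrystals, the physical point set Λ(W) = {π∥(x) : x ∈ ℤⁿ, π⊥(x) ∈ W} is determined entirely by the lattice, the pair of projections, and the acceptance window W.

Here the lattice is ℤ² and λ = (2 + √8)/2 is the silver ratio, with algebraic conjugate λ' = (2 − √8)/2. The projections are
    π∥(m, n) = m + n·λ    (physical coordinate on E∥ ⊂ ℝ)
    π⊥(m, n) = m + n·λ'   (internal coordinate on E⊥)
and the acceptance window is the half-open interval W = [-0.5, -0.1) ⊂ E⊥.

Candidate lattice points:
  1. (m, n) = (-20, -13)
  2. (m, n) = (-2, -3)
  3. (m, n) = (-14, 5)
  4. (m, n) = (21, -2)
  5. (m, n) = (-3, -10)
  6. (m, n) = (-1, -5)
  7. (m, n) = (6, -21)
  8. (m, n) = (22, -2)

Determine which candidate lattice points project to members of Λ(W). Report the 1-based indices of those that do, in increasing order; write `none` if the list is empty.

none

Compute λ' = (2−√8)/2 = -0.414214, so π⊥(m,n) = m -0.414214·n.
#1 (-20,-13): internal coord -20 + (-13)·λ' = -14.615224; -14.615224 ∉ [-0.5, -0.1) → out
#2 (-2,-3): internal coord -2 + (-3)·λ' = -0.757359; -0.757359 ∉ [-0.5, -0.1) → out
#3 (-14,5): internal coord -14 + (5)·λ' = -16.071068; -16.071068 ∉ [-0.5, -0.1) → out
#4 (21,-2): internal coord 21 + (-2)·λ' = +21.828427; +21.828427 ∉ [-0.5, -0.1) → out
#5 (-3,-10): internal coord -3 + (-10)·λ' = +1.142136; +1.142136 ∉ [-0.5, -0.1) → out
#6 (-1,-5): internal coord -1 + (-5)·λ' = +1.071068; +1.071068 ∉ [-0.5, -0.1) → out
#7 (6,-21): internal coord 6 + (-21)·λ' = +14.698485; +14.698485 ∉ [-0.5, -0.1) → out
#8 (22,-2): internal coord 22 + (-2)·λ' = +22.828427; +22.828427 ∉ [-0.5, -0.1) → out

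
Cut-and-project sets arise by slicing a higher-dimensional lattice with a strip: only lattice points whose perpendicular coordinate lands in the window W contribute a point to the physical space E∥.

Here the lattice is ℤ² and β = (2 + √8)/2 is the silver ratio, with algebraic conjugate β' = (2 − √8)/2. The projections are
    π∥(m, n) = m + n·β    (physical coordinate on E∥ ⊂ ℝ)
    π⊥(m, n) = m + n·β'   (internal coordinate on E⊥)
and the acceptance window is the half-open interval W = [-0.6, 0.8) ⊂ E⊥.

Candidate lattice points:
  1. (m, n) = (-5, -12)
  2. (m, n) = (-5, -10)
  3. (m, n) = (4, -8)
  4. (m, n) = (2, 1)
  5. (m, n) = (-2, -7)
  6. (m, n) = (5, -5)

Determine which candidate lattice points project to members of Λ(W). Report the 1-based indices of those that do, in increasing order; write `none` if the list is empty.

1

Numerically β ≈ 2.414214 and β' = −1/β ≈ -0.414214.
#1 (-5,-12): internal coord -5 + (-12)·β' = -0.029437; -0.029437 ∈ [-0.6, 0.8) → IN Λ
#2 (-5,-10): internal coord -5 + (-10)·β' = -0.857864; -0.857864 ∉ [-0.6, 0.8) → out
#3 (4,-8): internal coord 4 + (-8)·β' = +7.313708; +7.313708 ∉ [-0.6, 0.8) → out
#4 (2,1): internal coord 2 + (1)·β' = +1.585786; +1.585786 ∉ [-0.6, 0.8) → out
#5 (-2,-7): internal coord -2 + (-7)·β' = +0.899495; +0.899495 ∉ [-0.6, 0.8) → out
#6 (5,-5): internal coord 5 + (-5)·β' = +7.071068; +7.071068 ∉ [-0.6, 0.8) → out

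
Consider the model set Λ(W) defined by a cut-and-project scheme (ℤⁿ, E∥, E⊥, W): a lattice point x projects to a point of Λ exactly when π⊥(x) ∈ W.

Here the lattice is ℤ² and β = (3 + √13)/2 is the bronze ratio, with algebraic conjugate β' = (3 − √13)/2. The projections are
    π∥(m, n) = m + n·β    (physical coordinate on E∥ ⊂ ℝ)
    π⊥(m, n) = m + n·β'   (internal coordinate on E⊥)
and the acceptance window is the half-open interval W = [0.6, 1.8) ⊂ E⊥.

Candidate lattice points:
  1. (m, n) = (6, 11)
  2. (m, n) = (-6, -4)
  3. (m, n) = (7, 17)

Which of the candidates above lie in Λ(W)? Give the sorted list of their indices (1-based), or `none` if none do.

Numerically β ≈ 3.302776 and β' = −1/β ≈ -0.302776.
#1 (6,11): internal coord 6 + (11)·β' = +2.669468; +2.669468 ∉ [0.6, 1.8) → out
#2 (-6,-4): internal coord -6 + (-4)·β' = -4.788897; -4.788897 ∉ [0.6, 1.8) → out
#3 (7,17): internal coord 7 + (17)·β' = +1.852814; +1.852814 ∉ [0.6, 1.8) → out

none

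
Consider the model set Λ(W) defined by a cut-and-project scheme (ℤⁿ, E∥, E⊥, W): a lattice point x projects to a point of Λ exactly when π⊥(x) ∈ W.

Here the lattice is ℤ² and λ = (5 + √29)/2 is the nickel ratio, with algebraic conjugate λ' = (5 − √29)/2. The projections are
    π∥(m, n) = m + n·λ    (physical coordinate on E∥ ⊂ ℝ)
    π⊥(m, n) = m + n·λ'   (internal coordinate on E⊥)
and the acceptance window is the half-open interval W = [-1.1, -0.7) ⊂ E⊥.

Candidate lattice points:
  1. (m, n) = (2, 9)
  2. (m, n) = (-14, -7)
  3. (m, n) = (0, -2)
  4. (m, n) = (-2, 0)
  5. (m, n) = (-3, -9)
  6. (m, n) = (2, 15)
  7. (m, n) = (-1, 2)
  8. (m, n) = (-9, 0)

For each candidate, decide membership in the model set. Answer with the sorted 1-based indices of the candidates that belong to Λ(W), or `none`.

6

Compute λ' = (5−√29)/2 = -0.192582, so π⊥(m,n) = m -0.192582·n.
#1 (2,9): internal coord 2 + (9)·λ' = +0.266758; +0.266758 ∉ [-1.1, -0.7) → out
#2 (-14,-7): internal coord -14 + (-7)·λ' = -12.651923; -12.651923 ∉ [-1.1, -0.7) → out
#3 (0,-2): internal coord 0 + (-2)·λ' = +0.385165; +0.385165 ∉ [-1.1, -0.7) → out
#4 (-2,0): internal coord -2 + (0)·λ' = -2.000000; -2.000000 ∉ [-1.1, -0.7) → out
#5 (-3,-9): internal coord -3 + (-9)·λ' = -1.266758; -1.266758 ∉ [-1.1, -0.7) → out
#6 (2,15): internal coord 2 + (15)·λ' = -0.888736; -0.888736 ∈ [-1.1, -0.7) → IN Λ
#7 (-1,2): internal coord -1 + (2)·λ' = -1.385165; -1.385165 ∉ [-1.1, -0.7) → out
#8 (-9,0): internal coord -9 + (0)·λ' = -9.000000; -9.000000 ∉ [-1.1, -0.7) → out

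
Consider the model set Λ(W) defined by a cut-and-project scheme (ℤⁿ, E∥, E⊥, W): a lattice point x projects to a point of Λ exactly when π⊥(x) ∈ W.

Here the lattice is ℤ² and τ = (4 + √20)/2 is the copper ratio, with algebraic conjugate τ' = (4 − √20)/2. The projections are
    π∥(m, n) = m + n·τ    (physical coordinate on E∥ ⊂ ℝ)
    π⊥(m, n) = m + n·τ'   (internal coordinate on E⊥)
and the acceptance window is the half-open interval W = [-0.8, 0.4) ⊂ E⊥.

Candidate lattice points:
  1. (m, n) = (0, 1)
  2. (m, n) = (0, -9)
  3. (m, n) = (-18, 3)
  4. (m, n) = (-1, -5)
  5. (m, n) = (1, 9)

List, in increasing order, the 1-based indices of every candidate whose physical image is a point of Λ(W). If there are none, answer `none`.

1, 4

τ' = (4−√20)/2 ≈ -0.236068.
candidate 1: (m,n)=(0,1) → π∥ = 0+1·τ ≈ 4.236068, π⊥ = 0+1·τ' ≈ -0.236068 ∈ [-0.8, 0.4) ⇒ IN Λ
candidate 2: (m,n)=(0,-9) → π∥ = 0-9·τ ≈ -38.124612, π⊥ = 0-9·τ' ≈ 2.124612 ∉ [-0.8, 0.4) ⇒ out
candidate 3: (m,n)=(-18,3) → π∥ = -18+3·τ ≈ -5.291796, π⊥ = -18+3·τ' ≈ -18.708204 ∉ [-0.8, 0.4) ⇒ out
candidate 4: (m,n)=(-1,-5) → π∥ = -1-5·τ ≈ -22.180340, π⊥ = -1-5·τ' ≈ 0.180340 ∈ [-0.8, 0.4) ⇒ IN Λ
candidate 5: (m,n)=(1,9) → π∥ = 1+9·τ ≈ 39.124612, π⊥ = 1+9·τ' ≈ -1.124612 ∉ [-0.8, 0.4) ⇒ out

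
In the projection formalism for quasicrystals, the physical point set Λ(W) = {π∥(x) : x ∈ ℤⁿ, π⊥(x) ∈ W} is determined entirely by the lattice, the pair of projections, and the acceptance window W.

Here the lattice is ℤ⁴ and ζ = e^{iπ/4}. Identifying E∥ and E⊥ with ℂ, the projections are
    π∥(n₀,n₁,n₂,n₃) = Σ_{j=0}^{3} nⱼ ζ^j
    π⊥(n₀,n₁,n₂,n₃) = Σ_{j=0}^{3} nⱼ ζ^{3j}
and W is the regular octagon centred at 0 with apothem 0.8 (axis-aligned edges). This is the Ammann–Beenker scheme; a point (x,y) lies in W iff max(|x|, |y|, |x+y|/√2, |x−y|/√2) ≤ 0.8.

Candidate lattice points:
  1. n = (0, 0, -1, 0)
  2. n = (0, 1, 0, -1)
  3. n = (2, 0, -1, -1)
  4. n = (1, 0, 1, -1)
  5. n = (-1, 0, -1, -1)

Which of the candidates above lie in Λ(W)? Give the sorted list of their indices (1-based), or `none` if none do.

With ζ = e^{iπ/4} the internal vectors are ζ^0,ζ^3,ζ^6,ζ^9.
candidate 1: n = (0, 0, -1, 0) → π⊥ ≈ (+0.000000, +1.000000); max(|x|,|y|,|x±y|/√2) = 1.000000 > 0.8 ⇒ ∉ W
candidate 2: n = (0, 1, 0, -1) → π⊥ ≈ (-1.414214, +0.000000); max(|x|,|y|,|x±y|/√2) = 1.414214 > 0.8 ⇒ ∉ W
candidate 3: n = (2, 0, -1, -1) → π⊥ ≈ (+1.292893, +0.292893); max(|x|,|y|,|x±y|/√2) = 1.292893 > 0.8 ⇒ ∉ W
candidate 4: n = (1, 0, 1, -1) → π⊥ ≈ (+0.292893, -1.707107); max(|x|,|y|,|x±y|/√2) = 1.707107 > 0.8 ⇒ ∉ W
candidate 5: n = (-1, 0, -1, -1) → π⊥ ≈ (-1.707107, +0.292893); max(|x|,|y|,|x±y|/√2) = 1.707107 > 0.8 ⇒ ∉ W

none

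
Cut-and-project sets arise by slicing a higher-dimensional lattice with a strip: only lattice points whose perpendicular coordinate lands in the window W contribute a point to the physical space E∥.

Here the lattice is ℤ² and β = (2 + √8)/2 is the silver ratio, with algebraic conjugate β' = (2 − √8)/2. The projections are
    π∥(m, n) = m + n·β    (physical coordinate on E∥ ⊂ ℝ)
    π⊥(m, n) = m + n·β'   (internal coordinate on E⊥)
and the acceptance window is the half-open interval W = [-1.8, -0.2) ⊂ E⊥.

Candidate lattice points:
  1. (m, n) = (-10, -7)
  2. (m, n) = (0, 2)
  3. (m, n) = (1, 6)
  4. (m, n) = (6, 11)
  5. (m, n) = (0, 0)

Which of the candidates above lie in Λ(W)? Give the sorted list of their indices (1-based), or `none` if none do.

2, 3

Compute β' = (2−√8)/2 = -0.4142, so π⊥(m,n) = m -0.4142·n.
[1] lift (-10,-7): star map gives -7.1005; window check -1.8 ≤ -7.1005 < -0.2 is false → out
[2] lift (0,2): star map gives -0.8284; window check -1.8 ≤ -0.8284 < -0.2 is true → IN Λ
[3] lift (1,6): star map gives -1.4853; window check -1.8 ≤ -1.4853 < -0.2 is true → IN Λ
[4] lift (6,11): star map gives 1.4437; window check -1.8 ≤ 1.4437 < -0.2 is false → out
[5] lift (0,0): star map gives 0.0000; window check -1.8 ≤ 0.0000 < -0.2 is false → out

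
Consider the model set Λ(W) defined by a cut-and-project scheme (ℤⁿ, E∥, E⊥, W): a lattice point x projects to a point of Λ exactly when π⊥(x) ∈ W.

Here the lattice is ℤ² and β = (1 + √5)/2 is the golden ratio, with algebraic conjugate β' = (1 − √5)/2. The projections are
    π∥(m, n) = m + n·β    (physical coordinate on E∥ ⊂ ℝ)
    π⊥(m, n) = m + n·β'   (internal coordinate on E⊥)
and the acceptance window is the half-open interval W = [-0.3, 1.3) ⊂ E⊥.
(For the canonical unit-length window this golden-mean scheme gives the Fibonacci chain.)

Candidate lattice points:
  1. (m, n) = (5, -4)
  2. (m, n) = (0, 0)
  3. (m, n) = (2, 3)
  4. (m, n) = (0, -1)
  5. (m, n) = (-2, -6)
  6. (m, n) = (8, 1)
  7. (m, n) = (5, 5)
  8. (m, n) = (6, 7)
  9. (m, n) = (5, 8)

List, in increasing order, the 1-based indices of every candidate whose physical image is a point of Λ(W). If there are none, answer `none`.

2, 3, 4, 9

Compute β' = (1−√5)/2 = -0.6180, so π⊥(m,n) = m -0.6180·n.
#1 (5,-4): internal coord 5 + (-4)·β' = +7.4721; +7.4721 ∉ [-0.3, 1.3) → out
#2 (0,0): internal coord 0 + (0)·β' = +0.0000; +0.0000 ∈ [-0.3, 1.3) → IN Λ
#3 (2,3): internal coord 2 + (3)·β' = +0.1459; +0.1459 ∈ [-0.3, 1.3) → IN Λ
#4 (0,-1): internal coord 0 + (-1)·β' = +0.6180; +0.6180 ∈ [-0.3, 1.3) → IN Λ
#5 (-2,-6): internal coord -2 + (-6)·β' = +1.7082; +1.7082 ∉ [-0.3, 1.3) → out
#6 (8,1): internal coord 8 + (1)·β' = +7.3820; +7.3820 ∉ [-0.3, 1.3) → out
#7 (5,5): internal coord 5 + (5)·β' = +1.9098; +1.9098 ∉ [-0.3, 1.3) → out
#8 (6,7): internal coord 6 + (7)·β' = +1.6738; +1.6738 ∉ [-0.3, 1.3) → out
#9 (5,8): internal coord 5 + (8)·β' = +0.0557; +0.0557 ∈ [-0.3, 1.3) → IN Λ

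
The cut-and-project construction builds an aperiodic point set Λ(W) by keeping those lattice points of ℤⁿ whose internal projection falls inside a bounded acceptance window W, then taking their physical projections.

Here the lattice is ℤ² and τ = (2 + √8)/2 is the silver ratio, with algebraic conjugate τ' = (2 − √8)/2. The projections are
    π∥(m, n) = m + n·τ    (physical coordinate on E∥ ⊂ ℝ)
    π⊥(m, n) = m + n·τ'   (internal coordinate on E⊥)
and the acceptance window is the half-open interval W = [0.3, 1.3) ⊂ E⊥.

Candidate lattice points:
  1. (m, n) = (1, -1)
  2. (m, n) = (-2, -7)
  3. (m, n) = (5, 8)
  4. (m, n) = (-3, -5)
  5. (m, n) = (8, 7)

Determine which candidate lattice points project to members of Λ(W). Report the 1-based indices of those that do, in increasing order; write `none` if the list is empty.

τ' = (2−√8)/2 ≈ -0.414214.
[1] lift (1,-1): star map gives 1.414214; window check 0.3 ≤ 1.414214 < 1.3 is false → out
[2] lift (-2,-7): star map gives 0.899495; window check 0.3 ≤ 0.899495 < 1.3 is true → IN Λ
[3] lift (5,8): star map gives 1.686292; window check 0.3 ≤ 1.686292 < 1.3 is false → out
[4] lift (-3,-5): star map gives -0.928932; window check 0.3 ≤ -0.928932 < 1.3 is false → out
[5] lift (8,7): star map gives 5.100505; window check 0.3 ≤ 5.100505 < 1.3 is false → out

2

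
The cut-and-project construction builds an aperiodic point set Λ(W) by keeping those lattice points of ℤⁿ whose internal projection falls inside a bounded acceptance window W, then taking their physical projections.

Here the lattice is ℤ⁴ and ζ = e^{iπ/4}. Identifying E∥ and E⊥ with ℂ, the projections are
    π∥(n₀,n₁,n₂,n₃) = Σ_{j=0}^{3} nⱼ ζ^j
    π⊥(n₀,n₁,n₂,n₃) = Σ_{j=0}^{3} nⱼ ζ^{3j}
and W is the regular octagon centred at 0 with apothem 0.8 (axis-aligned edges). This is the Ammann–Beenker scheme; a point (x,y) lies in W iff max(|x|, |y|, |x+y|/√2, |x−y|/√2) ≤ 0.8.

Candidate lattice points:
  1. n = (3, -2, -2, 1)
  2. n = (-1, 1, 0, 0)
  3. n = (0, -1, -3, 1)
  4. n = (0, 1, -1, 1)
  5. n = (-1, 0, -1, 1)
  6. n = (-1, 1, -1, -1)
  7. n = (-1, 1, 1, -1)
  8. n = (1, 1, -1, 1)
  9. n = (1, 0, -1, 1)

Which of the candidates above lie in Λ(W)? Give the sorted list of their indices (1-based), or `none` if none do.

With ζ = e^{iπ/4} the internal vectors are ζ^0,ζ^3,ζ^6,ζ^9.
#1 (3, -2, -2, 1): internal (5.12132, 1.29289); octagon support 5.12132 vs apothem 0.8 → ∉ W
#2 (-1, 1, 0, 0): internal (-1.70711, 0.70711); octagon support 1.70711 vs apothem 0.8 → ∉ W
#3 (0, -1, -3, 1): internal (1.41421, 3.00000); octagon support 3.12132 vs apothem 0.8 → ∉ W
#4 (0, 1, -1, 1): internal (0.00000, 2.41421); octagon support 2.41421 vs apothem 0.8 → ∉ W
#5 (-1, 0, -1, 1): internal (-0.29289, 1.70711); octagon support 1.70711 vs apothem 0.8 → ∉ W
#6 (-1, 1, -1, -1): internal (-2.41421, 1.00000); octagon support 2.41421 vs apothem 0.8 → ∉ W
#7 (-1, 1, 1, -1): internal (-2.41421, -1.00000); octagon support 2.41421 vs apothem 0.8 → ∉ W
#8 (1, 1, -1, 1): internal (1.00000, 2.41421); octagon support 2.41421 vs apothem 0.8 → ∉ W
#9 (1, 0, -1, 1): internal (1.70711, 1.70711); octagon support 2.41421 vs apothem 0.8 → ∉ W

none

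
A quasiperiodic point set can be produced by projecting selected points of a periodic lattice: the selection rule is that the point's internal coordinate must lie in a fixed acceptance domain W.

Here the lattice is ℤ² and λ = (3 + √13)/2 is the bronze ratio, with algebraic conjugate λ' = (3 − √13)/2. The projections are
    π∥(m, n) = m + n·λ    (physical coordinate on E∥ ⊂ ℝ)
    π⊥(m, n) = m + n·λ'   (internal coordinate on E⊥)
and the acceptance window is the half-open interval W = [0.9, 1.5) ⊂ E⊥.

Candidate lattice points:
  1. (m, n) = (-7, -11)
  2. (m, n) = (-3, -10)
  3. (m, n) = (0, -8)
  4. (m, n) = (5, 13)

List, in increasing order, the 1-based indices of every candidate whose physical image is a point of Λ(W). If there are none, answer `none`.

Compute λ' = (3−√13)/2 = -0.302776, so π⊥(m,n) = m -0.302776·n.
candidate 1: (m,n)=(-7,-11) → π∥ = -7-11·λ ≈ -43.330532, π⊥ = -7-11·λ' ≈ -3.669468 ∉ [0.9, 1.5) ⇒ out
candidate 2: (m,n)=(-3,-10) → π∥ = -3-10·λ ≈ -36.027756, π⊥ = -3-10·λ' ≈ 0.027756 ∉ [0.9, 1.5) ⇒ out
candidate 3: (m,n)=(0,-8) → π∥ = 0-8·λ ≈ -26.422205, π⊥ = 0-8·λ' ≈ 2.422205 ∉ [0.9, 1.5) ⇒ out
candidate 4: (m,n)=(5,13) → π∥ = 5+13·λ ≈ 47.936083, π⊥ = 5+13·λ' ≈ 1.063917 ∈ [0.9, 1.5) ⇒ IN Λ

4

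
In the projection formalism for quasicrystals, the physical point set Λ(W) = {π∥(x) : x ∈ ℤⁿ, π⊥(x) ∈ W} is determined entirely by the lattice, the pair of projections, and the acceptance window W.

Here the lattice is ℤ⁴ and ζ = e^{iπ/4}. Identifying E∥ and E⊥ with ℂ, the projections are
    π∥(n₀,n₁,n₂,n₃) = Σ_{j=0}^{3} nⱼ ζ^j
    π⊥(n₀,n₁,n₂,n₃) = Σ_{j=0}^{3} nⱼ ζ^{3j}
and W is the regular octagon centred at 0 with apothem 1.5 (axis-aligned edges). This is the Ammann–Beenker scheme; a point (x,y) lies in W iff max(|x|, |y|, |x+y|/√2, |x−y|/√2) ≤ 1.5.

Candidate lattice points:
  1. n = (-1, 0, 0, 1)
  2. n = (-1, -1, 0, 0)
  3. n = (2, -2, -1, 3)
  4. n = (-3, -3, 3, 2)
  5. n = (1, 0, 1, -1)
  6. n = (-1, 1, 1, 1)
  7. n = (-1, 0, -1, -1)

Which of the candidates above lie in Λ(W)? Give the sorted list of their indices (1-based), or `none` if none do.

1, 2, 6

Internal map: ζ^{3j} for j=0..3 gives (1,0), (−√2/2,√2/2), (0,−1), (√2/2,√2/2).
candidate 1: n = (-1, 0, 0, 1) → π⊥ ≈ (-0.292893, +0.707107); max(|x|,|y|,|x±y|/√2) = 0.707107 ≤ 1.5 ⇒ ∈ W
candidate 2: n = (-1, -1, 0, 0) → π⊥ ≈ (-0.292893, -0.707107); max(|x|,|y|,|x±y|/√2) = 0.707107 ≤ 1.5 ⇒ ∈ W
candidate 3: n = (2, -2, -1, 3) → π⊥ ≈ (+5.535534, +1.707107); max(|x|,|y|,|x±y|/√2) = 5.535534 > 1.5 ⇒ ∉ W
candidate 4: n = (-3, -3, 3, 2) → π⊥ ≈ (+0.535534, -3.707107); max(|x|,|y|,|x±y|/√2) = 3.707107 > 1.5 ⇒ ∉ W
candidate 5: n = (1, 0, 1, -1) → π⊥ ≈ (+0.292893, -1.707107); max(|x|,|y|,|x±y|/√2) = 1.707107 > 1.5 ⇒ ∉ W
candidate 6: n = (-1, 1, 1, 1) → π⊥ ≈ (-1.000000, +0.414214); max(|x|,|y|,|x±y|/√2) = 1.000000 ≤ 1.5 ⇒ ∈ W
candidate 7: n = (-1, 0, -1, -1) → π⊥ ≈ (-1.707107, +0.292893); max(|x|,|y|,|x±y|/√2) = 1.707107 > 1.5 ⇒ ∉ W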